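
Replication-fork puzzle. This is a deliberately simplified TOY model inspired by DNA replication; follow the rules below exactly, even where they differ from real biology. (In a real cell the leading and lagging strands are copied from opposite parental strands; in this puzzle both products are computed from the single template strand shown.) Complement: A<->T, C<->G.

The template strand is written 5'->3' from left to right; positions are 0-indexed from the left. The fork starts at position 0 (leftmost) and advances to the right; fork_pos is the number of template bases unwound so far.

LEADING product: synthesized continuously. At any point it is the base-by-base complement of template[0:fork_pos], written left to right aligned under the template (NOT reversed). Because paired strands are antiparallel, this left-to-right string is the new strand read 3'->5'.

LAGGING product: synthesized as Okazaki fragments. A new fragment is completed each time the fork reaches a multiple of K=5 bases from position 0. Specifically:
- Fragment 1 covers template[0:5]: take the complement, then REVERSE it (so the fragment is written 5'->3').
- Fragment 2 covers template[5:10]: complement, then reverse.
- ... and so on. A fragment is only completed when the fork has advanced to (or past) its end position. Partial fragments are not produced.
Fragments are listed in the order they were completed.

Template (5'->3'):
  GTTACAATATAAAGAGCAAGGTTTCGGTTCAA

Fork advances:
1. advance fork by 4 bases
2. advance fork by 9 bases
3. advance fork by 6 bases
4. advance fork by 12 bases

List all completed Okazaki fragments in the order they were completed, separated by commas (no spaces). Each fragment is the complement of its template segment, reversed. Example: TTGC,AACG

Step 1: advance 4 -> fork_pos = 0 + 4 = 4. Next multiple of 5 is 5 (not reached); still 0 fragment(s).
Step 2: advance 9 -> fork_pos = 4 + 9 = 13. Reached multiple(s) of 5: 5, 10 -> fragments 1-2 completed (2 total).
Step 3: advance 6 -> fork_pos = 13 + 6 = 19. Reached multiple(s) of 5: 15 -> fragment 3 completed (3 total).
Step 4: advance 12 -> fork_pos = 19 + 12 = 31. Reached multiple(s) of 5: 20, 25, 30 -> fragments 4-6 completed (6 total).
Final fork_pos = 31, so 6 fragment(s) are complete. Build each: template segment -> complement -> reverse.
Fragment 1: template[0:5] = GTTAC -> complement CAATG -> reversed GTAAC
Fragment 2: template[5:10] = AATAT -> complement TTATA -> reversed ATATT
Fragment 3: template[10:15] = AAAGA -> complement TTTCT -> reversed TCTTT
Fragment 4: template[15:20] = GCAAG -> complement CGTTC -> reversed CTTGC
Fragment 5: template[20:25] = GTTTC -> complement CAAAG -> reversed GAAAC
Fragment 6: template[25:30] = GGTTC -> complement CCAAG -> reversed GAACC

Answer: GTAAC,ATATT,TCTTT,CTTGC,GAAAC,GAACC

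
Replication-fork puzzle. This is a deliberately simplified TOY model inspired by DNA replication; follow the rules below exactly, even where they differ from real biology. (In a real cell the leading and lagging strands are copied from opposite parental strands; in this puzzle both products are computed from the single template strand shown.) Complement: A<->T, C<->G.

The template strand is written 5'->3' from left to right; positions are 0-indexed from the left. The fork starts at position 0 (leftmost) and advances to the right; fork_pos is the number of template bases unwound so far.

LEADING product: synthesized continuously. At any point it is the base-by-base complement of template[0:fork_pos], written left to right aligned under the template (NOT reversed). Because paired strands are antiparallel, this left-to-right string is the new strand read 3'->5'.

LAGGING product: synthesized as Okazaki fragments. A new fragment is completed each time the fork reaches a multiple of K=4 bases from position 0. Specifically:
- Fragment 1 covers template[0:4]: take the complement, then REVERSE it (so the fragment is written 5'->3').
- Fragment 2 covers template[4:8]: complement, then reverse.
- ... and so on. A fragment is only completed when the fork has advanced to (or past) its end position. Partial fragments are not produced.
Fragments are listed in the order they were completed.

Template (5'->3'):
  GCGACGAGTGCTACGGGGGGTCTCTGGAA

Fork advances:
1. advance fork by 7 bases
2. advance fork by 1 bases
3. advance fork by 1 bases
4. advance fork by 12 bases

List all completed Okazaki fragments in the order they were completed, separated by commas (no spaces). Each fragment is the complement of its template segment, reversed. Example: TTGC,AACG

Step 1: advance 7 -> fork_pos = 0 + 7 = 7. Reached multiple(s) of 4: 4 -> fragment 1 completed (1 total).
Step 2: advance 1 -> fork_pos = 7 + 1 = 8. Reached multiple(s) of 4: 8 -> fragment 2 completed (2 total).
Step 3: advance 1 -> fork_pos = 8 + 1 = 9. Next multiple of 4 is 12 (not reached); still 2 fragment(s).
Step 4: advance 12 -> fork_pos = 9 + 12 = 21. Reached multiple(s) of 4: 12, 16, 20 -> fragments 3-5 completed (5 total).
Final fork_pos = 21, so 5 fragment(s) are complete. Build each: template segment -> complement -> reverse.
Fragment 1: template[0:4] = GCGA -> complement CGCT -> reversed TCGC
Fragment 2: template[4:8] = CGAG -> complement GCTC -> reversed CTCG
Fragment 3: template[8:12] = TGCT -> complement ACGA -> reversed AGCA
Fragment 4: template[12:16] = ACGG -> complement TGCC -> reversed CCGT
Fragment 5: template[16:20] = GGGG -> complement CCCC -> reversed CCCC

Answer: TCGC,CTCG,AGCA,CCGT,CCCC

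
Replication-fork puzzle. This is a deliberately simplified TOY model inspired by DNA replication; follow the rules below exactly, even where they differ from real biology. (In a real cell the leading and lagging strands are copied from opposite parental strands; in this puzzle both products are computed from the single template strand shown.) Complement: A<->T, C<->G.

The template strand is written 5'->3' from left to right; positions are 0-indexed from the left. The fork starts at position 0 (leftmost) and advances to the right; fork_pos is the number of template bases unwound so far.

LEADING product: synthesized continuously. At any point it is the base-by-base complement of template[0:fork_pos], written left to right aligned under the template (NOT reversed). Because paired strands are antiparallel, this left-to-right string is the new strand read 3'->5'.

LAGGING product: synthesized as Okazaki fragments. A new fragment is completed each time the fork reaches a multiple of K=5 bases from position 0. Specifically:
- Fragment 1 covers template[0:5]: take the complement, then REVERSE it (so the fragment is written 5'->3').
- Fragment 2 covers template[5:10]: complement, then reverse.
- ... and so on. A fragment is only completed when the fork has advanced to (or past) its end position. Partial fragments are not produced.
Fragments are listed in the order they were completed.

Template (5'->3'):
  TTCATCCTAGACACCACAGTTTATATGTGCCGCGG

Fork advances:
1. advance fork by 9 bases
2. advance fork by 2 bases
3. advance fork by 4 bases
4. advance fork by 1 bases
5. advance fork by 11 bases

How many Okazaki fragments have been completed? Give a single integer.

Step 1: advance 9 -> fork_pos = 0 + 9 = 9. Reached multiple(s) of 5: 5 -> fragment 1 completed (1 total).
Step 2: advance 2 -> fork_pos = 9 + 2 = 11. Reached multiple(s) of 5: 10 -> fragment 2 completed (2 total).
Step 3: advance 4 -> fork_pos = 11 + 4 = 15. Reached multiple(s) of 5: 15 -> fragment 3 completed (3 total).
Step 4: advance 1 -> fork_pos = 15 + 1 = 16. Next multiple of 5 is 20 (not reached); still 3 fragment(s).
Step 5: advance 11 -> fork_pos = 16 + 11 = 27. Reached multiple(s) of 5: 20, 25 -> fragments 4-5 completed (5 total).
Check: final fork_pos = 27; the multiples of 5 that are <= 27 are 5..25 -> 27 // 5 = 5 completed fragment(s).

Answer: 5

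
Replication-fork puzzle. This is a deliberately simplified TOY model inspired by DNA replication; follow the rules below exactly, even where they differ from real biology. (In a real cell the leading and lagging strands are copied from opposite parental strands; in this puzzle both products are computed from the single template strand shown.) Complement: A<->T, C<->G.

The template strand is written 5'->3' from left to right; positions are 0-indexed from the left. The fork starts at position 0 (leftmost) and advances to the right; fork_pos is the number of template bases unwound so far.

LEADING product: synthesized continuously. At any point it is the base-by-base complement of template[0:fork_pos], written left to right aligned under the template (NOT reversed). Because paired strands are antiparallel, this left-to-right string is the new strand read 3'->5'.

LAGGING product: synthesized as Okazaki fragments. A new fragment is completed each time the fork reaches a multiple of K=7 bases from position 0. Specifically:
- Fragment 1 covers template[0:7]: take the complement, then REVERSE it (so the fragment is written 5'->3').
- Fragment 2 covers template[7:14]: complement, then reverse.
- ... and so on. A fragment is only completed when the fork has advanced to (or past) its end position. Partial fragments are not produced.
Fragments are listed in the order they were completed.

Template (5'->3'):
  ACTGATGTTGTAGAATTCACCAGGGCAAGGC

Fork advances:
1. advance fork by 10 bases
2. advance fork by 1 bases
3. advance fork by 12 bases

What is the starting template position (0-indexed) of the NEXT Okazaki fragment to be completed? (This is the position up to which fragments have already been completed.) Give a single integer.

Step 1: advance 10 -> fork_pos = 0 + 10 = 10. Reached multiple(s) of 7: 7 -> fragment 1 completed (1 total).
Step 2: advance 1 -> fork_pos = 10 + 1 = 11. Next multiple of 7 is 14 (not reached); still 1 fragment(s).
Step 3: advance 12 -> fork_pos = 11 + 12 = 23. Reached multiple(s) of 7: 14, 21 -> fragments 2-3 completed (3 total).
3 fragment(s) completed, covering template[0:21] (3 x 7 = 21). The next fragment, fragment 4, covers template[21:28], so it starts at position 21.

Answer: 21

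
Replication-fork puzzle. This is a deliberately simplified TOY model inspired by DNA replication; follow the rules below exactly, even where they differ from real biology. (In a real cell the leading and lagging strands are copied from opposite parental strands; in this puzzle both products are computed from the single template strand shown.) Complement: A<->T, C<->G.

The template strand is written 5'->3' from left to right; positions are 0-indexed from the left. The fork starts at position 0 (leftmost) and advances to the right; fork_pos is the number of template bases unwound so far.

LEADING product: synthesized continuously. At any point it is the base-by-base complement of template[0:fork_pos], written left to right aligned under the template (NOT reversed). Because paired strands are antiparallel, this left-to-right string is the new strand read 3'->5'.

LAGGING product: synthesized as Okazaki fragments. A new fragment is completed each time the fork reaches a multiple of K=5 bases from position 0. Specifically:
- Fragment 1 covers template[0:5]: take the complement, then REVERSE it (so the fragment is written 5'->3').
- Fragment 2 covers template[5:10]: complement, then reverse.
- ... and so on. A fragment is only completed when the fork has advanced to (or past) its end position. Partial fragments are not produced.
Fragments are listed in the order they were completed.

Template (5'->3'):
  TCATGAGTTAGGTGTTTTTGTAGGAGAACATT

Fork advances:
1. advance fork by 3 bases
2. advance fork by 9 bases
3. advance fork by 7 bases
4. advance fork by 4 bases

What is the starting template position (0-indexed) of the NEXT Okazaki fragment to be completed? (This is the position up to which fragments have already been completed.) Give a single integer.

Step 1: advance 3 -> fork_pos = 0 + 3 = 3. Next multiple of 5 is 5 (not reached); still 0 fragment(s).
Step 2: advance 9 -> fork_pos = 3 + 9 = 12. Reached multiple(s) of 5: 5, 10 -> fragments 1-2 completed (2 total).
Step 3: advance 7 -> fork_pos = 12 + 7 = 19. Reached multiple(s) of 5: 15 -> fragment 3 completed (3 total).
Step 4: advance 4 -> fork_pos = 19 + 4 = 23. Reached multiple(s) of 5: 20 -> fragment 4 completed (4 total).
4 fragment(s) completed, covering template[0:20] (4 x 5 = 20). The next fragment, fragment 5, covers template[20:25], so it starts at position 20.

Answer: 20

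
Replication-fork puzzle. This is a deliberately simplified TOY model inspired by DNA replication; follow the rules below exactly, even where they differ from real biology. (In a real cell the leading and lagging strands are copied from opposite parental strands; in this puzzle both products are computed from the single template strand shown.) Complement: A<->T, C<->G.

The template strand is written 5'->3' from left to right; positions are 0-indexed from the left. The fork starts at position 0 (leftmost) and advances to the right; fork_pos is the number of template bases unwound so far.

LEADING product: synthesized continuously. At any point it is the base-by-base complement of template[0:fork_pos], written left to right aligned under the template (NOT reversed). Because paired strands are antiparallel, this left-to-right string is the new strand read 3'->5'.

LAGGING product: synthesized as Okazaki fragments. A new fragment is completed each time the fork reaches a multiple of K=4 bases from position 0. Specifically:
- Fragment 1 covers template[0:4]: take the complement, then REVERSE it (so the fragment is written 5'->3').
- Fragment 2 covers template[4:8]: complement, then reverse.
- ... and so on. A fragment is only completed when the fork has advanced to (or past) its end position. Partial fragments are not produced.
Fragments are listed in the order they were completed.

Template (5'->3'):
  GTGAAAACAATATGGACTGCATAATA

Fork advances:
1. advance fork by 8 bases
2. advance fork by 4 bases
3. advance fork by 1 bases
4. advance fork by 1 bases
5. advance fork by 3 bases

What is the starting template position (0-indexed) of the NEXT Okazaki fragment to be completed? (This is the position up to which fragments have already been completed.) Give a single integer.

Step 1: advance 8 -> fork_pos = 0 + 8 = 8. Reached multiple(s) of 4: 4, 8 -> fragments 1-2 completed (2 total).
Step 2: advance 4 -> fork_pos = 8 + 4 = 12. Reached multiple(s) of 4: 12 -> fragment 3 completed (3 total).
Step 3: advance 1 -> fork_pos = 12 + 1 = 13. Next multiple of 4 is 16 (not reached); still 3 fragment(s).
Step 4: advance 1 -> fork_pos = 13 + 1 = 14. Next multiple of 4 is 16 (not reached); still 3 fragment(s).
Step 5: advance 3 -> fork_pos = 14 + 3 = 17. Reached multiple(s) of 4: 16 -> fragment 4 completed (4 total).
4 fragment(s) completed, covering template[0:16] (4 x 4 = 16). The next fragment, fragment 5, covers template[16:20], so it starts at position 16.

Answer: 16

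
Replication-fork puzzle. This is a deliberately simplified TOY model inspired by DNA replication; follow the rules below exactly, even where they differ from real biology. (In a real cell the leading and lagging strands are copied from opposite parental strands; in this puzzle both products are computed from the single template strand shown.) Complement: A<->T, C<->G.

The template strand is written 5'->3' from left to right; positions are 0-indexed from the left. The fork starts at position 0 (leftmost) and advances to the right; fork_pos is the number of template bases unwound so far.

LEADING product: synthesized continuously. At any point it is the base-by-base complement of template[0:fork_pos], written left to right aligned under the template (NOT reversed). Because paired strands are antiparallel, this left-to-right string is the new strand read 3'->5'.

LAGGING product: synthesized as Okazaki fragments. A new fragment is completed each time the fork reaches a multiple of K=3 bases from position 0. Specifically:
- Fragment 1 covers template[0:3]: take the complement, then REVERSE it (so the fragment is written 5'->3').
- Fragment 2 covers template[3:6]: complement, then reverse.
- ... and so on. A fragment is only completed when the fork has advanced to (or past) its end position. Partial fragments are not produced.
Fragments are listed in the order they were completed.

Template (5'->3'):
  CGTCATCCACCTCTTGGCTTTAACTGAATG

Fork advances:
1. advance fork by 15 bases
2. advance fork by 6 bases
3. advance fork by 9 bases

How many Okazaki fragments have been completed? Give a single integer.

Answer: 10

Derivation:
Step 1: advance 15 -> fork_pos = 0 + 15 = 15. Reached multiple(s) of 3: 3, 6, 9, 12, 15 -> fragments 1-5 completed (5 total).
Step 2: advance 6 -> fork_pos = 15 + 6 = 21. Reached multiple(s) of 3: 18, 21 -> fragments 6-7 completed (7 total).
Step 3: advance 9 -> fork_pos = 21 + 9 = 30. Reached multiple(s) of 3: 24, 27, 30 -> fragments 8-10 completed (10 total).
Check: final fork_pos = 30; the multiples of 3 that are <= 30 are 3..30 -> 30 // 3 = 10 completed fragment(s).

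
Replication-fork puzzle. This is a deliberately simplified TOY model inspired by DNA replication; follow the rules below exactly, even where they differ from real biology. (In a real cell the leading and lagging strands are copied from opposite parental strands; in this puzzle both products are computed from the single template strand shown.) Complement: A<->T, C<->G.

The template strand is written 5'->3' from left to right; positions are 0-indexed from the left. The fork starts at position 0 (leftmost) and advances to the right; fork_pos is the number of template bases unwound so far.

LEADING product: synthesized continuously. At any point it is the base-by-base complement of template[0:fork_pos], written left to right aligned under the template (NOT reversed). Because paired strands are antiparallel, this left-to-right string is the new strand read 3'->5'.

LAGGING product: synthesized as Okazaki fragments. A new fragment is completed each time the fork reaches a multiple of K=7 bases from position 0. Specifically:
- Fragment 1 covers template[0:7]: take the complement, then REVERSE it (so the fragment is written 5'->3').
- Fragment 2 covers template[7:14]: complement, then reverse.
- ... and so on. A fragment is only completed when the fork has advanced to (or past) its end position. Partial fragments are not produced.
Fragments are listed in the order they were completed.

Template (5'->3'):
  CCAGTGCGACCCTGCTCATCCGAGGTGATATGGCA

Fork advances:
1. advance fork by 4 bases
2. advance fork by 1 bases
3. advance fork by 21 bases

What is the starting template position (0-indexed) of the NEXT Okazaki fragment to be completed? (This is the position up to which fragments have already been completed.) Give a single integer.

Step 1: advance 4 -> fork_pos = 0 + 4 = 4. Next multiple of 7 is 7 (not reached); still 0 fragment(s).
Step 2: advance 1 -> fork_pos = 4 + 1 = 5. Next multiple of 7 is 7 (not reached); still 0 fragment(s).
Step 3: advance 21 -> fork_pos = 5 + 21 = 26. Reached multiple(s) of 7: 7, 14, 21 -> fragments 1-3 completed (3 total).
3 fragment(s) completed, covering template[0:21] (3 x 7 = 21). The next fragment, fragment 4, covers template[21:28], so it starts at position 21.

Answer: 21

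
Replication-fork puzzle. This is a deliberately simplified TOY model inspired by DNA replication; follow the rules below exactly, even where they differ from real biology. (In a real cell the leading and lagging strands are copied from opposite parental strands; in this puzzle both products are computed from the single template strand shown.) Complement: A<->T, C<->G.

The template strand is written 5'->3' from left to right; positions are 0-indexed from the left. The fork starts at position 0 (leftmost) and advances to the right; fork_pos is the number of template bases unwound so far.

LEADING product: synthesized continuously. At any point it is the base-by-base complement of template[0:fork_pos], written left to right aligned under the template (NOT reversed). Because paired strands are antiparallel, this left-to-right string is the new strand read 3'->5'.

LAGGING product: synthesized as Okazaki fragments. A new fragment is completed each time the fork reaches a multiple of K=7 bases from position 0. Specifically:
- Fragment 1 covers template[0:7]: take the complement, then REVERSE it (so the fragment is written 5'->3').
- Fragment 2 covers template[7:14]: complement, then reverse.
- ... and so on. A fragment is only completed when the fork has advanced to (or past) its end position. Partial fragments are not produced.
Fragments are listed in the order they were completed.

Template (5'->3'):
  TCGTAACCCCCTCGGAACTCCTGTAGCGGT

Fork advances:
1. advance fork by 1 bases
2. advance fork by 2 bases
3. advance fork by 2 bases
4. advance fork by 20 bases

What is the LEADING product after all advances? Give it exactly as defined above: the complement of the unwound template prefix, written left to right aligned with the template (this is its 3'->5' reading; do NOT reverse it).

Answer: AGCATTGGGGGAGCCTTGAGGACAT

Derivation:
Step 1: advance 1 -> fork_pos = 0 + 1 = 1.
Step 2: advance 2 -> fork_pos = 1 + 2 = 3.
Step 3: advance 2 -> fork_pos = 3 + 2 = 5.
Step 4: advance 20 -> fork_pos = 5 + 20 = 25.
Unwound prefix: template[0:25] = TCGTAACCCCCTCGGAACTCCTGTA
Complement it base by base (A<->T, C<->G), keeping left-to-right order:
  [0:5] TCGTA -> AGCAT
  [5:10] ACCCC -> TGGGG
  [10:15] CTCGG -> GAGCC
  [15:20] AACTC -> TTGAG
  [20:25] CTGTA -> GACAT
Concatenate: AGCATTGGGGGAGCCTTGAGGACAT (length 25; written aligned with the template, i.e. 3'->5').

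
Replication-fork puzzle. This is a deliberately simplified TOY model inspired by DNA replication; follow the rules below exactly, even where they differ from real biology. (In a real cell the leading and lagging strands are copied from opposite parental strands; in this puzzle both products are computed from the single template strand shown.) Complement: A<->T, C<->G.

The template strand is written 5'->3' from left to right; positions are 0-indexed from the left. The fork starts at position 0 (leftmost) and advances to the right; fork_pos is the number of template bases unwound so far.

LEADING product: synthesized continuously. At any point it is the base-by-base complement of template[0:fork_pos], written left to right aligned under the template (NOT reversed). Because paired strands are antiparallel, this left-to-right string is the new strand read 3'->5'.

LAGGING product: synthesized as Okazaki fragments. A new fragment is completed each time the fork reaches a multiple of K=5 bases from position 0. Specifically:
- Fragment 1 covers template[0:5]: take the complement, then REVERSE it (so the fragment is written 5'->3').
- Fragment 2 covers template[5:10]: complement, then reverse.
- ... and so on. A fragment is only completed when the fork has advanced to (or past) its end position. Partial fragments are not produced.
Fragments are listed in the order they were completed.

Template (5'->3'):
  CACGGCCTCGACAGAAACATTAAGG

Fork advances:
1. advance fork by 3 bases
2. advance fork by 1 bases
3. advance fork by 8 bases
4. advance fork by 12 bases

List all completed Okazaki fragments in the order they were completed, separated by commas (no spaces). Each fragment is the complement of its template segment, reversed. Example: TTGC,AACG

Step 1: advance 3 -> fork_pos = 0 + 3 = 3. Next multiple of 5 is 5 (not reached); still 0 fragment(s).
Step 2: advance 1 -> fork_pos = 3 + 1 = 4. Next multiple of 5 is 5 (not reached); still 0 fragment(s).
Step 3: advance 8 -> fork_pos = 4 + 8 = 12. Reached multiple(s) of 5: 5, 10 -> fragments 1-2 completed (2 total).
Step 4: advance 12 -> fork_pos = 12 + 12 = 24. Reached multiple(s) of 5: 15, 20 -> fragments 3-4 completed (4 total).
Final fork_pos = 24, so 4 fragment(s) are complete. Build each: template segment -> complement -> reverse.
Fragment 1: template[0:5] = CACGG -> complement GTGCC -> reversed CCGTG
Fragment 2: template[5:10] = CCTCG -> complement GGAGC -> reversed CGAGG
Fragment 3: template[10:15] = ACAGA -> complement TGTCT -> reversed TCTGT
Fragment 4: template[15:20] = AACAT -> complement TTGTA -> reversed ATGTT

Answer: CCGTG,CGAGG,TCTGT,ATGTT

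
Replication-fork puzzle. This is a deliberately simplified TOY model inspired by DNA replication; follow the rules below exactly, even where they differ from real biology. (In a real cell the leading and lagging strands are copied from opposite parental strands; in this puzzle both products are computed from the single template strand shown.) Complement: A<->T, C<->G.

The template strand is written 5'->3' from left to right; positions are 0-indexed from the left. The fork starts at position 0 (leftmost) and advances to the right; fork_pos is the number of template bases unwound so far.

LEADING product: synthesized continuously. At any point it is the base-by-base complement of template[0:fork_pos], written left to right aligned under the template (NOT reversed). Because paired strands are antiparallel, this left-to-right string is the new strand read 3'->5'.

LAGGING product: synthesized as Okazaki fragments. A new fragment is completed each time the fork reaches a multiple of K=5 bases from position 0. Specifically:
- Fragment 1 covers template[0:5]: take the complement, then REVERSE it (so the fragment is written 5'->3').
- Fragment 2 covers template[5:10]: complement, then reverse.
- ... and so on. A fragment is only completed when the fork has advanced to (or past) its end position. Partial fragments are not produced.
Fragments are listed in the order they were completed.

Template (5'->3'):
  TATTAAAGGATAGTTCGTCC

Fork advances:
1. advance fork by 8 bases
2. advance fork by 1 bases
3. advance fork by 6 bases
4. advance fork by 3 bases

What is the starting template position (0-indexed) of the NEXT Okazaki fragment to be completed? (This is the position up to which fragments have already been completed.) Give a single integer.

Answer: 15

Derivation:
Step 1: advance 8 -> fork_pos = 0 + 8 = 8. Reached multiple(s) of 5: 5 -> fragment 1 completed (1 total).
Step 2: advance 1 -> fork_pos = 8 + 1 = 9. Next multiple of 5 is 10 (not reached); still 1 fragment(s).
Step 3: advance 6 -> fork_pos = 9 + 6 = 15. Reached multiple(s) of 5: 10, 15 -> fragments 2-3 completed (3 total).
Step 4: advance 3 -> fork_pos = 15 + 3 = 18. Next multiple of 5 is 20 (not reached); still 3 fragment(s).
3 fragment(s) completed, covering template[0:15] (3 x 5 = 15). The next fragment, fragment 4, covers template[15:20], so it starts at position 15.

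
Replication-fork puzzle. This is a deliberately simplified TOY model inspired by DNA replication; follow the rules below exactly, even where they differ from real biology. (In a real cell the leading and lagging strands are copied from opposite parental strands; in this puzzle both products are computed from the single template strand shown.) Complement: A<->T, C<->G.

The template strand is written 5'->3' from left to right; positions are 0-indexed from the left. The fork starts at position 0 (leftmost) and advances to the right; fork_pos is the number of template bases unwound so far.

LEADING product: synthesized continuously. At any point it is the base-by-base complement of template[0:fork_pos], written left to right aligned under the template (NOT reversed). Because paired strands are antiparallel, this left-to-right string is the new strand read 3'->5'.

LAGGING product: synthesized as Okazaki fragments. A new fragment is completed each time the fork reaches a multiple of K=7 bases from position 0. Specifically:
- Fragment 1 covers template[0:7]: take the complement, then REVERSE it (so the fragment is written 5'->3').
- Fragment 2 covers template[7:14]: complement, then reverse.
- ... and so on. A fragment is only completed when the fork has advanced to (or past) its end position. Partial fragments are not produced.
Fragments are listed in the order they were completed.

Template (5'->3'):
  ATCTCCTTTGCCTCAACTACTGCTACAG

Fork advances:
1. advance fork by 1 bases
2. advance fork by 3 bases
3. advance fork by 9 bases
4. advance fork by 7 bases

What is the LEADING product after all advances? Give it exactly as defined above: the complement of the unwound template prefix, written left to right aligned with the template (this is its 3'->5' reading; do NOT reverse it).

Step 1: advance 1 -> fork_pos = 0 + 1 = 1.
Step 2: advance 3 -> fork_pos = 1 + 3 = 4.
Step 3: advance 9 -> fork_pos = 4 + 9 = 13.
Step 4: advance 7 -> fork_pos = 13 + 7 = 20.
Unwound prefix: template[0:20] = ATCTCCTTTGCCTCAACTAC
Complement it base by base (A<->T, C<->G), keeping left-to-right order:
  [0:5] ATCTC -> TAGAG
  [5:10] CTTTG -> GAAAC
  [10:15] CCTCA -> GGAGT
  [15:20] ACTAC -> TGATG
Concatenate: TAGAGGAAACGGAGTTGATG (length 20; written aligned with the template, i.e. 3'->5').

Answer: TAGAGGAAACGGAGTTGATG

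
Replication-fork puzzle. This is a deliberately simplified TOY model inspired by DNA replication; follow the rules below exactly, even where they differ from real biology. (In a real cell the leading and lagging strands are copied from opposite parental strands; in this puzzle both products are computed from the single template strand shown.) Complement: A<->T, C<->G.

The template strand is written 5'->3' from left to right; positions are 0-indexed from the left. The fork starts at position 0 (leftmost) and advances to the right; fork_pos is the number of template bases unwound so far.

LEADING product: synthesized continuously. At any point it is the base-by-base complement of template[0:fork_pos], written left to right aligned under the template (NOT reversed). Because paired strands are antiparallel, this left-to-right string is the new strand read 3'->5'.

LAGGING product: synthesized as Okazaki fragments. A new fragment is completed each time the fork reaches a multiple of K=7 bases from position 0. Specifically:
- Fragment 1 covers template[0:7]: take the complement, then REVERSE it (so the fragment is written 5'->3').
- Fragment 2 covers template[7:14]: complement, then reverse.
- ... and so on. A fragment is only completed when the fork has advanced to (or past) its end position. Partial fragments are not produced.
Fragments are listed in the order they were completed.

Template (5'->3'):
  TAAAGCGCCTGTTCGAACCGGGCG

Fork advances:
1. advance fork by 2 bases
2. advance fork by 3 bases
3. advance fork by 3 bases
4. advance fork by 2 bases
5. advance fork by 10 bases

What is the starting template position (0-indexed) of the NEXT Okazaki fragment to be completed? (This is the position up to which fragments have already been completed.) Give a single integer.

Step 1: advance 2 -> fork_pos = 0 + 2 = 2. Next multiple of 7 is 7 (not reached); still 0 fragment(s).
Step 2: advance 3 -> fork_pos = 2 + 3 = 5. Next multiple of 7 is 7 (not reached); still 0 fragment(s).
Step 3: advance 3 -> fork_pos = 5 + 3 = 8. Reached multiple(s) of 7: 7 -> fragment 1 completed (1 total).
Step 4: advance 2 -> fork_pos = 8 + 2 = 10. Next multiple of 7 is 14 (not reached); still 1 fragment(s).
Step 5: advance 10 -> fork_pos = 10 + 10 = 20. Reached multiple(s) of 7: 14 -> fragment 2 completed (2 total).
2 fragment(s) completed, covering template[0:14] (2 x 7 = 14). The next fragment, fragment 3, covers template[14:21], so it starts at position 14.

Answer: 14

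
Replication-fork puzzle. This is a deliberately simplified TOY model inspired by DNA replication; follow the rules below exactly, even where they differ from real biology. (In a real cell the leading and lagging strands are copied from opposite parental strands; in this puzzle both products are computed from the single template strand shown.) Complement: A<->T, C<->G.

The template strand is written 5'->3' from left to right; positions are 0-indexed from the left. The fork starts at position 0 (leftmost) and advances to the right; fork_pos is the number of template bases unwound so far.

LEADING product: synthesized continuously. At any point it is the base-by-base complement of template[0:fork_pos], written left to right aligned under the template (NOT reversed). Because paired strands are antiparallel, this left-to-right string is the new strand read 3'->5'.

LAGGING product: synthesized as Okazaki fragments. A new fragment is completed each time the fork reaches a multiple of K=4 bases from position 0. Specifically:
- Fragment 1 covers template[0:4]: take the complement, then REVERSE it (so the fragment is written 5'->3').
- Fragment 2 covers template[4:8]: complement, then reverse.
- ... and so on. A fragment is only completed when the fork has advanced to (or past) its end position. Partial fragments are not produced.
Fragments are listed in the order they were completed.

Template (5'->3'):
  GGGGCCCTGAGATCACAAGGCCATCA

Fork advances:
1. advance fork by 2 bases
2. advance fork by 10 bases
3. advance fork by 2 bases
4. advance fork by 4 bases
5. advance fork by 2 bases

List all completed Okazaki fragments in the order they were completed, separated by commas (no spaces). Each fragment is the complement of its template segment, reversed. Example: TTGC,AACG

Step 1: advance 2 -> fork_pos = 0 + 2 = 2. Next multiple of 4 is 4 (not reached); still 0 fragment(s).
Step 2: advance 10 -> fork_pos = 2 + 10 = 12. Reached multiple(s) of 4: 4, 8, 12 -> fragments 1-3 completed (3 total).
Step 3: advance 2 -> fork_pos = 12 + 2 = 14. Next multiple of 4 is 16 (not reached); still 3 fragment(s).
Step 4: advance 4 -> fork_pos = 14 + 4 = 18. Reached multiple(s) of 4: 16 -> fragment 4 completed (4 total).
Step 5: advance 2 -> fork_pos = 18 + 2 = 20. Reached multiple(s) of 4: 20 -> fragment 5 completed (5 total).
Final fork_pos = 20, so 5 fragment(s) are complete. Build each: template segment -> complement -> reverse.
Fragment 1: template[0:4] = GGGG -> complement CCCC -> reversed CCCC
Fragment 2: template[4:8] = CCCT -> complement GGGA -> reversed AGGG
Fragment 3: template[8:12] = GAGA -> complement CTCT -> reversed TCTC
Fragment 4: template[12:16] = TCAC -> complement AGTG -> reversed GTGA
Fragment 5: template[16:20] = AAGG -> complement TTCC -> reversed CCTT

Answer: CCCC,AGGG,TCTC,GTGA,CCTT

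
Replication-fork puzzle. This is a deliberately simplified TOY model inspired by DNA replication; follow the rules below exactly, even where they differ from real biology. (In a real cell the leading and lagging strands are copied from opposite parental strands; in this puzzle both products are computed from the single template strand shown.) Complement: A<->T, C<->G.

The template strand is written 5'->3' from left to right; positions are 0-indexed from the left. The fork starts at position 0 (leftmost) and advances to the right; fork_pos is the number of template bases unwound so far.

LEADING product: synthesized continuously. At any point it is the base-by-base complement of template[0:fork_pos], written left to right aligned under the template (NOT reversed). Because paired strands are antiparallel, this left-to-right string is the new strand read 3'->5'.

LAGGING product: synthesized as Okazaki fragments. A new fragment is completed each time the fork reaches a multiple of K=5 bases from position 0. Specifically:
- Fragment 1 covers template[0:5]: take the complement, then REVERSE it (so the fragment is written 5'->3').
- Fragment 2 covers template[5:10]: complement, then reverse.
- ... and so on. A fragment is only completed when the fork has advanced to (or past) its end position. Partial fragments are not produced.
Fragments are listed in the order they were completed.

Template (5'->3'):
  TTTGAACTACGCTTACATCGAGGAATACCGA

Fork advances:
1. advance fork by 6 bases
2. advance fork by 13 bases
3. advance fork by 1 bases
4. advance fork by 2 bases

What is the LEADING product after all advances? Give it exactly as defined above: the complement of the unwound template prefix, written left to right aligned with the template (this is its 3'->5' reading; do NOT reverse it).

Step 1: advance 6 -> fork_pos = 0 + 6 = 6.
Step 2: advance 13 -> fork_pos = 6 + 13 = 19.
Step 3: advance 1 -> fork_pos = 19 + 1 = 20.
Step 4: advance 2 -> fork_pos = 20 + 2 = 22.
Unwound prefix: template[0:22] = TTTGAACTACGCTTACATCGAG
Complement it base by base (A<->T, C<->G), keeping left-to-right order:
  [0:5] TTTGA -> AAACT
  [5:10] ACTAC -> TGATG
  [10:15] GCTTA -> CGAAT
  [15:20] CATCG -> GTAGC
  [20:22] AG -> TC
Concatenate: AAACTTGATGCGAATGTAGCTC (length 22; written aligned with the template, i.e. 3'->5').

Answer: AAACTTGATGCGAATGTAGCTC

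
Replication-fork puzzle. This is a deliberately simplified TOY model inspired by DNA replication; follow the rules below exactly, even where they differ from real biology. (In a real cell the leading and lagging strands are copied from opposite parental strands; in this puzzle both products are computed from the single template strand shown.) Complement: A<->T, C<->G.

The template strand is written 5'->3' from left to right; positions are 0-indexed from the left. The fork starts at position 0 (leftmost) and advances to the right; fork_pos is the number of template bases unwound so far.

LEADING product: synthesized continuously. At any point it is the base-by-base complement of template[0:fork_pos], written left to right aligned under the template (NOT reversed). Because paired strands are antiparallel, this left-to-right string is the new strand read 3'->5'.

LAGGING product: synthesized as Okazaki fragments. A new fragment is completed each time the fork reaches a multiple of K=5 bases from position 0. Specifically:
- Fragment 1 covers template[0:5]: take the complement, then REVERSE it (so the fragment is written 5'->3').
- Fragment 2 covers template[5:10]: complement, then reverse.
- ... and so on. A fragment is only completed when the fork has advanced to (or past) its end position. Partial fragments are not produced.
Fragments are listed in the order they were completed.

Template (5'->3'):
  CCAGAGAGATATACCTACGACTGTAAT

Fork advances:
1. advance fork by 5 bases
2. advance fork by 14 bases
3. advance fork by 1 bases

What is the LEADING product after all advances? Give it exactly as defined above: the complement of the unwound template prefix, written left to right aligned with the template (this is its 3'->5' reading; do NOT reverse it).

Step 1: advance 5 -> fork_pos = 0 + 5 = 5.
Step 2: advance 14 -> fork_pos = 5 + 14 = 19.
Step 3: advance 1 -> fork_pos = 19 + 1 = 20.
Unwound prefix: template[0:20] = CCAGAGAGATATACCTACGA
Complement it base by base (A<->T, C<->G), keeping left-to-right order:
  [0:5] CCAGA -> GGTCT
  [5:10] GAGAT -> CTCTA
  [10:15] ATACC -> TATGG
  [15:20] TACGA -> ATGCT
Concatenate: GGTCTCTCTATATGGATGCT (length 20; written aligned with the template, i.e. 3'->5').

Answer: GGTCTCTCTATATGGATGCT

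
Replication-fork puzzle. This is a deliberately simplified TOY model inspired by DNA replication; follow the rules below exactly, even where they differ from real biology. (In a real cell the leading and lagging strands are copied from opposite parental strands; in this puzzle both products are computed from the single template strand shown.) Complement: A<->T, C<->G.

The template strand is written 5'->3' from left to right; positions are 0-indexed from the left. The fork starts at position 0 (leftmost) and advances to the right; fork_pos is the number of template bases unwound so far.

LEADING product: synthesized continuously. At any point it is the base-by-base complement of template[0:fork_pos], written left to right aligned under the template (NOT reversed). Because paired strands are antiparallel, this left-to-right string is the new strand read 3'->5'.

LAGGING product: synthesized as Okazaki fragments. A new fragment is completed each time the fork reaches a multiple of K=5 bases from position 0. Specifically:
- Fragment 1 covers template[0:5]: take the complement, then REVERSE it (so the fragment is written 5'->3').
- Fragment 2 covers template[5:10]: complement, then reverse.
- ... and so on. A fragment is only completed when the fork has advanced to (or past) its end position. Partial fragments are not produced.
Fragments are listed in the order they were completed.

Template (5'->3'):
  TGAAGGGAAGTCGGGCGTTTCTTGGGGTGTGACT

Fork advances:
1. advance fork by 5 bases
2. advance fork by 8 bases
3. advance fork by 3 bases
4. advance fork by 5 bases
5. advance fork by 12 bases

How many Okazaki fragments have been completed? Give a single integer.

Answer: 6

Derivation:
Step 1: advance 5 -> fork_pos = 0 + 5 = 5. Reached multiple(s) of 5: 5 -> fragment 1 completed (1 total).
Step 2: advance 8 -> fork_pos = 5 + 8 = 13. Reached multiple(s) of 5: 10 -> fragment 2 completed (2 total).
Step 3: advance 3 -> fork_pos = 13 + 3 = 16. Reached multiple(s) of 5: 15 -> fragment 3 completed (3 total).
Step 4: advance 5 -> fork_pos = 16 + 5 = 21. Reached multiple(s) of 5: 20 -> fragment 4 completed (4 total).
Step 5: advance 12 -> fork_pos = 21 + 12 = 33. Reached multiple(s) of 5: 25, 30 -> fragments 5-6 completed (6 total).
Check: final fork_pos = 33; the multiples of 5 that are <= 33 are 5..30 -> 33 // 5 = 6 completed fragment(s).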